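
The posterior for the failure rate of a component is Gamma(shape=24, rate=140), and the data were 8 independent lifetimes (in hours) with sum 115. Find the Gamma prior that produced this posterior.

Gamma–exponential conjugacy: posterior shape = α + n, posterior rate = β + Σtᵢ.
So α = 24 − 8 = 16 and β = 140 − 115 = 25.

Gamma(shape=16, rate=25)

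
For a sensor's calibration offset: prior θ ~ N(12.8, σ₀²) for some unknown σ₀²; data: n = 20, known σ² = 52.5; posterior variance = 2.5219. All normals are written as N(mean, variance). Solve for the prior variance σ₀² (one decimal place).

σ₀² = 64.2

Posterior precision equals prior precision plus data precision: 1/σ_n² = 1/σ₀² + n/σ².
So 1/σ₀² = 1/2.5219 − 20/52.5 = 0.396526 − 0.380952 = 0.015574.
Hence σ₀² = 1/0.015574 ≈ 64.2.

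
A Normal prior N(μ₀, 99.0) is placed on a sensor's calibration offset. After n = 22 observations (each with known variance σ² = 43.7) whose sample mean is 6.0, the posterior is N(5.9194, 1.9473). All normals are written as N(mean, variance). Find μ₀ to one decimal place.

μ₀ = 1.9

The posterior mean is a precision-weighted average: μ_n = (τ₀μ₀ + τ_data·x̄)/(τ₀+τ_data), with τ₀=1/σ₀² and τ_data=n/σ².
Here τ₀ = 1/99.0 = 0.010101 and τ_data = 22/43.7 = 0.503432, so τ_n = 0.513533.
Rearranging for μ₀: μ₀ = (μ_n·τ_n − τ_data·x̄)/τ₀ = (5.9194·0.513533 − 0.503432·6.0) / 0.010101 = 0.019215/0.010101 ≈ 1.9.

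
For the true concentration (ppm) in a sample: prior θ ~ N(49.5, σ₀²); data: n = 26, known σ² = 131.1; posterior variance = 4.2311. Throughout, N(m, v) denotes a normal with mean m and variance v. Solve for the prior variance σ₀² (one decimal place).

Posterior precision equals prior precision plus data precision: 1/σ_n² = 1/σ₀² + n/σ².
So 1/σ₀² = 1/4.2311 − 26/131.1 = 0.236345 − 0.198322 = 0.038023.
Hence σ₀² = 1/0.038023 ≈ 26.3.

σ₀² = 26.3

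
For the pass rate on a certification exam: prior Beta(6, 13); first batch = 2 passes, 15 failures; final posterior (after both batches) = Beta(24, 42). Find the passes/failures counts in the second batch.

16 passes and 14 failures

Sequential conjugate updates are equivalent to a single update on the pooled data, so total successes = posterior α − prior α and total failures = posterior β − prior β.
Total across both batches: 24−6=18 passes, 42−13=29 failures.
Subtract the first batch: 18−2=16 passes and 29−15=14 failures.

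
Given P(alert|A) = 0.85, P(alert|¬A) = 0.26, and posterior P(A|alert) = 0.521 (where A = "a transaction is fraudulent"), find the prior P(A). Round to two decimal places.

Bayes' rule in odds form gives O(A|E) = O(A)·[P(E|A)/P(E|¬A)], hence O(A) = O(A|E)/LR.
Posterior odds = 0.521/(1−0.521) = 1.0877. LR = 0.85/0.26 = 3.2692.
Prior odds = 1.0877/3.2692 = 0.3327, so P(A) = 0.3327/(1+0.3327) ≈ 0.25.

P(A) = 0.25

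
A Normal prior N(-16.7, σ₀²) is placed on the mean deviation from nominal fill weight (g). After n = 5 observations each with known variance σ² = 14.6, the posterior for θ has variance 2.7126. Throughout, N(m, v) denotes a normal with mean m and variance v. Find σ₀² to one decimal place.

σ₀² = 38.2

Posterior precision equals prior precision plus data precision: 1/σ_n² = 1/σ₀² + n/σ².
So 1/σ₀² = 1/2.7126 − 5/14.6 = 0.368650 − 0.342466 = 0.026184.
Hence σ₀² = 1/0.026184 ≈ 38.2.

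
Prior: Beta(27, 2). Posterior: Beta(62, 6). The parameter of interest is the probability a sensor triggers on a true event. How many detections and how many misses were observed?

A Beta(α, β) prior with s successes and f failures in binomial data gives a Beta(α+s, β+f) posterior.
Match parameters: s=62−27=35, f=6−2=4.

35 detections and 4 misses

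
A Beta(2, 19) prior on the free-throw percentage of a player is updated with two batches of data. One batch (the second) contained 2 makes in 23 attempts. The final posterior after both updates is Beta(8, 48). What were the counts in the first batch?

Because Beta–binomial updating is additive in the counts, the combined data contributed (α_post−α_prior, β_post−β_prior) successes and failures.
Total across both batches: 8−2=6 makes, 48−19=29 misses.
Subtract the second batch: 6−2=4 makes and 29−21=8 misses.

4 makes and 8 misses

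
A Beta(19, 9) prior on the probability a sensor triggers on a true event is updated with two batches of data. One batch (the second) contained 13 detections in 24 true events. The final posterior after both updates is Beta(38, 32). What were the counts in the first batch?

Sequential conjugate updates are equivalent to a single update on the pooled data, so total successes = posterior α − prior α and total failures = posterior β − prior β.
Total across both batches: 38−19=19 detections, 32−9=23 misses.
Subtract the second batch: 19−13=6 detections and 23−11=12 misses.

6 detections and 12 misses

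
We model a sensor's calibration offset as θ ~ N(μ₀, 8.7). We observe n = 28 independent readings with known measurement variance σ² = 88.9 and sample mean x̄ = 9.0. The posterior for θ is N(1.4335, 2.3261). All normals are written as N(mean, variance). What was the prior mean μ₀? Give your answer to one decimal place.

μ₀ = -19.3

With known observation variance, the Normal–Normal posterior has precision τ_n = τ₀ + n/σ² and mean μ_n = (τ₀μ₀ + (n/σ²)x̄)/τ_n.
Here τ₀ = 1/8.7 = 0.114943 and τ_data = 28/88.9 = 0.314961, so τ_n = 0.429904.
Rearranging for μ₀: μ₀ = (μ_n·τ_n − τ_data·x̄)/τ₀ = (1.4335·0.429904 − 0.314961·9.0) / 0.114943 = -2.218382/0.114943 ≈ -19.3.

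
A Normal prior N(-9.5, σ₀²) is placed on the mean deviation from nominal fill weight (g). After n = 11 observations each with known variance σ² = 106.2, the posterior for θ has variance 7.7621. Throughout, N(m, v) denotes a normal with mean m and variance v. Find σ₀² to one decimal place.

σ₀² = 39.6

Posterior precision equals prior precision plus data precision: 1/σ_n² = 1/σ₀² + n/σ².
So 1/σ₀² = 1/7.7621 − 11/106.2 = 0.128831 − 0.103578 = 0.025253.
Hence σ₀² = 1/0.025253 ≈ 39.6.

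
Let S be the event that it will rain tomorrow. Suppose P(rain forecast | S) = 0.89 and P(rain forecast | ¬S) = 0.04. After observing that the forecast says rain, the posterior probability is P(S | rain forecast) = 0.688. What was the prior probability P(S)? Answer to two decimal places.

P(S) = 0.09

Bayes' rule in odds form gives O(S|E) = O(S)·[P(E|S)/P(E|¬S)], hence O(S) = O(S|E)/LR.
Posterior odds = 0.688/(1−0.688) = 2.2051. LR = 0.89/0.04 = 22.2500.
Prior odds = 2.2051/22.2500 = 0.0991, so P(S) = 0.0991/(1+0.0991) ≈ 0.09.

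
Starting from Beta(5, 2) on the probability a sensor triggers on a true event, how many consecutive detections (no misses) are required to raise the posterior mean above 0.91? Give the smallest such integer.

k = 16

After k detections and 0 misses the posterior is Beta(5+k, 2), with mean (5+k)/(5+2+k).
Set (5+k)/(7+k) > 0.91 and solve: k > (0.91·7 − 5)/(1 − 0.91) = 15.222.
The smallest integer exceeding 15.222 is 16.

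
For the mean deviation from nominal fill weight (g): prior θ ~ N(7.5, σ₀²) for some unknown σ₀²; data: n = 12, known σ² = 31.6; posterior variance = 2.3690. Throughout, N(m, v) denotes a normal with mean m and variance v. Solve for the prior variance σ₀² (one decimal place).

σ₀² = 23.6

For the Normal–Normal model with known σ², precisions add: τ_n = τ₀ + n/σ².
So 1/σ₀² = 1/2.3690 − 12/31.6 = 0.422119 − 0.379747 = 0.042372.
Hence σ₀² = 1/0.042372 ≈ 23.6.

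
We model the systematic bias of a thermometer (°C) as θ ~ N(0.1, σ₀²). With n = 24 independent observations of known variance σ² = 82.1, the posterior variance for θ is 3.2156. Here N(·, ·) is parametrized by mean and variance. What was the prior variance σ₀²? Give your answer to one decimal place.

For the Normal–Normal model with known σ², precisions add: τ_n = τ₀ + n/σ².
So 1/σ₀² = 1/3.2156 − 24/82.1 = 0.310984 − 0.292326 = 0.018658.
Hence σ₀² = 1/0.018658 ≈ 53.6.

σ₀² = 53.6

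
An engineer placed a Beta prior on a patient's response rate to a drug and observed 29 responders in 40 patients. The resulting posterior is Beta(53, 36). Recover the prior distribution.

Beta(24, 25)

Beta is conjugate to the binomial likelihood: posterior = Beta(a+s, b+f).
Subtract the data counts: 53−29=24, 36−11=25.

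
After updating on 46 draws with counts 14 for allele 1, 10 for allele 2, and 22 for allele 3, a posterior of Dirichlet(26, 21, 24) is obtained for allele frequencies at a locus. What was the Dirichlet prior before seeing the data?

For a Dirichlet(α) prior with multinomial counts c, the posterior is Dirichlet(α + c) componentwise.
Subtract each count from the matching posterior parameter: 26−14=12, 21−10=11, 24−22=2.

Dirichlet(12, 11, 2)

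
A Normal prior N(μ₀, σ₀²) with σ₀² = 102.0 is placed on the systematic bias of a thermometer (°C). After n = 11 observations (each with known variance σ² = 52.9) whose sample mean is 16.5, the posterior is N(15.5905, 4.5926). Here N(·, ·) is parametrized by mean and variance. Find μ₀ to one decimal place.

The posterior mean is a precision-weighted average: μ_n = (τ₀μ₀ + τ_data·x̄)/(τ₀+τ_data), with τ₀=1/σ₀² and τ_data=n/σ².
Here τ₀ = 1/102.0 = 0.009804 and τ_data = 11/52.9 = 0.207940, so τ_n = 0.217744.
Rearranging for μ₀: μ₀ = (μ_n·τ_n − τ_data·x̄)/τ₀ = (15.5905·0.217744 − 0.207940·16.5) / 0.009804 = -0.036272/0.009804 ≈ -3.7.

μ₀ = -3.7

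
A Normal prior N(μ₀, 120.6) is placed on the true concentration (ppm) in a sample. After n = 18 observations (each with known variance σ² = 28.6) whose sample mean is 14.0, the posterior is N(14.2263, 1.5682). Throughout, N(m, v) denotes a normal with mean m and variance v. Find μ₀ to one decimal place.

With known observation variance, the Normal–Normal posterior has precision τ_n = τ₀ + n/σ² and mean μ_n = (τ₀μ₀ + (n/σ²)x̄)/τ_n.
Here τ₀ = 1/120.6 = 0.008292 and τ_data = 18/28.6 = 0.629371, so τ_n = 0.637663.
Rearranging for μ₀: μ₀ = (μ_n·τ_n − τ_data·x̄)/τ₀ = (14.2263·0.637663 − 0.629371·14.0) / 0.008292 = 0.260391/0.008292 ≈ 31.4.

μ₀ = 31.4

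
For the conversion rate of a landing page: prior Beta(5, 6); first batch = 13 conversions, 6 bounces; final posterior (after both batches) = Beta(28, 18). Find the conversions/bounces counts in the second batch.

Because Beta–binomial updating is additive in the counts, the combined data contributed (α_post−α_prior, β_post−β_prior) successes and failures.
Total across both batches: 28−5=23 conversions, 18−6=12 bounces.
Subtract the first batch: 23−13=10 conversions and 12−6=6 bounces.

10 conversions and 6 bounces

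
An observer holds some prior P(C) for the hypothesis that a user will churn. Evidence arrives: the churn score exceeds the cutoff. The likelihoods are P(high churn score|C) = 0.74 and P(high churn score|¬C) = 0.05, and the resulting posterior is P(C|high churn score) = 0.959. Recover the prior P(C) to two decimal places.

Bayes' rule in odds form gives O(C|E) = O(C)·[P(E|C)/P(E|¬C)], hence O(C) = O(C|E)/LR.
Posterior odds = 0.959/(1−0.959) = 23.3902. LR = 0.74/0.05 = 14.8000.
Prior odds = 23.3902/14.8000 = 1.5804, so P(C) = 1.5804/(1+1.5804) ≈ 0.61.

P(C) = 0.61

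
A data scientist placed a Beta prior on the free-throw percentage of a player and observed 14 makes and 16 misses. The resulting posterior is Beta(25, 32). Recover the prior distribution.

Beta is conjugate to the binomial likelihood: posterior = Beta(α+s, β+f).
Subtract the data counts: 25−14=11, 32−16=16.

Beta(11, 16)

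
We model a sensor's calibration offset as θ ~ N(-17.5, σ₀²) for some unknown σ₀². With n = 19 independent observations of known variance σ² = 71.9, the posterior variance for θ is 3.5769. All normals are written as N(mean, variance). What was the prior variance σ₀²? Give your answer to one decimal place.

For the Normal–Normal model with known σ², precisions add: τ_n = τ₀ + n/σ².
So 1/σ₀² = 1/3.5769 − 19/71.9 = 0.279572 − 0.264256 = 0.015316.
Hence σ₀² = 1/0.015316 ≈ 65.3.

σ₀² = 65.3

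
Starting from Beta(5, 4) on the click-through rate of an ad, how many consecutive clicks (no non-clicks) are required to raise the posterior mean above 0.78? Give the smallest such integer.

After k clicks and 0 non-clicks the posterior is Beta(5+k, 4), with mean (5+k)/(5+4+k).
Set (5+k)/(9+k) > 0.78 and solve: k > (0.78·9 − 5)/(1 − 0.78) = 9.182.
The smallest integer exceeding 9.182 is 10.

k = 10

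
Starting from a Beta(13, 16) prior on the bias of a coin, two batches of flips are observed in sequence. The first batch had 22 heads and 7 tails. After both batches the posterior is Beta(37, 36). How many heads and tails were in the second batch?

2 heads and 13 tails

Because Beta–binomial updating is additive in the counts, the combined data contributed (α_post−α_prior, β_post−β_prior) successes and failures.
Total across both batches: 37−13=24 heads, 36−16=20 tails.
Subtract the first batch: 24−22=2 heads and 20−7=13 tails.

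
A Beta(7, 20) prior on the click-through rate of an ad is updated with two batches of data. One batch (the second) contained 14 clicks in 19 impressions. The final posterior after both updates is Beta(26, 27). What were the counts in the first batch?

Because Beta–binomial updating is additive in the counts, the combined data contributed (α_post−α_prior, β_post−β_prior) successes and failures.
Total across both batches: 26−7=19 clicks, 27−20=7 non-clicks.
Subtract the second batch: 19−14=5 clicks and 7−5=2 non-clicks.

5 clicks and 2 non-clicks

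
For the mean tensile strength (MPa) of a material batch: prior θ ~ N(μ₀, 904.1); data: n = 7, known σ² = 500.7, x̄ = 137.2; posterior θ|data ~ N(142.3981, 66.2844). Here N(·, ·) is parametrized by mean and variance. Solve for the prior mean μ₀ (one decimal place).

μ₀ = 208.1

The posterior mean is a precision-weighted average: μ_n = (τ₀μ₀ + τ_data·x̄)/(τ₀+τ_data), with τ₀=1/σ₀² and τ_data=n/σ².
Here τ₀ = 1/904.1 = 0.001106 and τ_data = 7/500.7 = 0.013980, so τ_n = 0.015086.
Rearranging for μ₀: μ₀ = (μ_n·τ_n − τ_data·x̄)/τ₀ = (142.3981·0.015086 − 0.013980·137.2) / 0.001106 = 0.230162/0.001106 ≈ 208.1.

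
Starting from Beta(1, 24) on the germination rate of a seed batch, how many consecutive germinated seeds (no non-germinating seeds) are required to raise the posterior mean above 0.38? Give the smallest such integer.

After k germinated seeds and 0 non-germinating seeds the posterior is Beta(1+k, 24), with mean (1+k)/(1+24+k).
Set (1+k)/(25+k) > 0.38 and solve: k > (0.38·25 − 1)/(1 − 0.38) = 13.710.
The smallest integer exceeding 13.710 is 14.

k = 14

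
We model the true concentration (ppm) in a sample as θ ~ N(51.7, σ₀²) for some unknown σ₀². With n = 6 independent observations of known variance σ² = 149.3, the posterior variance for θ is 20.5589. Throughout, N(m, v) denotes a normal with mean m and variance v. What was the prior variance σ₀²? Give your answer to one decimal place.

σ₀² = 118.3

Posterior precision equals prior precision plus data precision: 1/σ_n² = 1/σ₀² + n/σ².
So 1/σ₀² = 1/20.5589 − 6/149.3 = 0.048641 − 0.040188 = 0.008453.
Hence σ₀² = 1/0.008453 ≈ 118.3.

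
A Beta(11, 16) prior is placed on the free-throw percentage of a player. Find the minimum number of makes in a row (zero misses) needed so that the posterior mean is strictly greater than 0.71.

k = 29

After k makes and 0 misses the posterior is Beta(11+k, 16), with mean (11+k)/(11+16+k).
Set (11+k)/(27+k) > 0.71 and solve: k > (0.71·27 − 11)/(1 − 0.71) = 28.172.
The smallest integer exceeding 28.172 is 29, and checking k=29: (40)/(56) = 0.7143 > 0.71.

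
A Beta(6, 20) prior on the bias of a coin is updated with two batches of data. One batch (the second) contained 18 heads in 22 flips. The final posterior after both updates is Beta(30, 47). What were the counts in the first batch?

Sequential conjugate updates are equivalent to a single update on the pooled data, so total successes = posterior α − prior α and total failures = posterior β − prior β.
Total across both batches: 30−6=24 heads, 47−20=27 tails.
Subtract the second batch: 24−18=6 heads and 27−4=23 tails.

6 heads and 23 tails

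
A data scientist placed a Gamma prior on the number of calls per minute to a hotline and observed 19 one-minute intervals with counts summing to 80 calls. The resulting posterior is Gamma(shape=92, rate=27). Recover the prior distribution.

Gamma–Poisson conjugacy: posterior shape = α + Σxᵢ, posterior rate = β + n.
So α = 92 − 80 = 12 and β = 27 − 19 = 8.

Gamma(shape=12, rate=8)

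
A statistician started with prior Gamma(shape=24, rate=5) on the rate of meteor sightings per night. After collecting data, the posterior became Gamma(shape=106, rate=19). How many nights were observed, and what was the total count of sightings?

A Gamma(α, β) prior (rate parametrization) on a Poisson rate with n observations summing to S gives posterior Gamma(α+S, β+n).
Matching: Σxᵢ = 106 − 24 = 82 and n = 19 − 5 = 14.

n = 14 nights with total 82 sightings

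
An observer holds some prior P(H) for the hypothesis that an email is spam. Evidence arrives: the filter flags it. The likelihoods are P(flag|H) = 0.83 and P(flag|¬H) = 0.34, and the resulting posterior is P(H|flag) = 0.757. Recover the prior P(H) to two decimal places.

Bayes' rule in odds form gives O(H|E) = O(H)·[P(E|H)/P(E|¬H)], hence O(H) = O(H|E)/LR.
Posterior odds = 0.757/(1−0.757) = 3.1152. LR = 0.83/0.34 = 2.4412.
Prior odds = 3.1152/2.4412 = 1.2761, so P(H) = 1.2761/(1+1.2761) ≈ 0.56.

P(H) = 0.56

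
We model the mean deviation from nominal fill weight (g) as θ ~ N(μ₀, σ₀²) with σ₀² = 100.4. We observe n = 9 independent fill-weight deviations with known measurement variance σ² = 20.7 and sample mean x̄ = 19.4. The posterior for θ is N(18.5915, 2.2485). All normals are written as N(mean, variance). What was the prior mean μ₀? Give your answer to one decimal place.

μ₀ = -16.7

With known observation variance, the Normal–Normal posterior has precision τ_n = τ₀ + n/σ² and mean μ_n = (τ₀μ₀ + (n/σ²)x̄)/τ_n.
Here τ₀ = 1/100.4 = 0.009960 and τ_data = 9/20.7 = 0.434783, so τ_n = 0.444743.
Rearranging for μ₀: μ₀ = (μ_n·τ_n − τ_data·x̄)/τ₀ = (18.5915·0.444743 − 0.434783·19.4) / 0.009960 = -0.166351/0.009960 ≈ -16.7.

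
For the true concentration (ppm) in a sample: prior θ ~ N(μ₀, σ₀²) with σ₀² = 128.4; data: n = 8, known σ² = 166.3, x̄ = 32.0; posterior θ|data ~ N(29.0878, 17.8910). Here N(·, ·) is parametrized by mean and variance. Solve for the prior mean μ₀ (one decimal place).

μ₀ = 11.1

The posterior mean is a precision-weighted average: μ_n = (τ₀μ₀ + τ_data·x̄)/(τ₀+τ_data), with τ₀=1/σ₀² and τ_data=n/σ².
Here τ₀ = 1/128.4 = 0.007788 and τ_data = 8/166.3 = 0.048106, so τ_n = 0.055894.
Rearranging for μ₀: μ₀ = (μ_n·τ_n − τ_data·x̄)/τ₀ = (29.0878·0.055894 − 0.048106·32.0) / 0.007788 = 0.086441/0.007788 ≈ 11.1.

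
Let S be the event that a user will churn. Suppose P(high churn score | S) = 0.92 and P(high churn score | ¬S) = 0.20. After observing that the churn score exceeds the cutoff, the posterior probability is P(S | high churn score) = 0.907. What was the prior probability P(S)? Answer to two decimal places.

P(S) = 0.68

In odds form, posterior odds = prior odds × likelihood ratio, so prior odds = posterior odds ÷ LR.
Posterior odds = 0.907/(1−0.907) = 9.7527. LR = 0.92/0.20 = 4.6000.
Prior odds = 9.7527/4.6000 = 2.1202, so P(S) = 2.1202/(1+2.1202) ≈ 0.68.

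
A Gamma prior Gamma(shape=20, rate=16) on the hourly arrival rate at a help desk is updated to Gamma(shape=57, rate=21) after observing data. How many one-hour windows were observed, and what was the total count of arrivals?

n = 5 one-hour windows with total 37 arrivals

A Gamma(α, β) prior (rate parametrization) on a Poisson rate with n observations summing to S gives posterior Gamma(α+S, β+n).
Matching: Σxᵢ = 57 − 20 = 37 and n = 21 − 16 = 5.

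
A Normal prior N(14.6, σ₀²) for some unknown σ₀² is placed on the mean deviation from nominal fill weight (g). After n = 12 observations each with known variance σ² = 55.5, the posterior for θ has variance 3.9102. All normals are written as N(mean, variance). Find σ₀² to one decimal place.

σ₀² = 25.3

For the Normal–Normal model with known σ², precisions add: τ_n = τ₀ + n/σ².
So 1/σ₀² = 1/3.9102 − 12/55.5 = 0.255741 − 0.216216 = 0.039525.
Hence σ₀² = 1/0.039525 ≈ 25.3.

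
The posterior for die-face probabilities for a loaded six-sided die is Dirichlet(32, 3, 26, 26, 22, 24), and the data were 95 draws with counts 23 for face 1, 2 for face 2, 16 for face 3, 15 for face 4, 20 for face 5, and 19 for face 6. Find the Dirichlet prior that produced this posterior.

For a Dirichlet(α) prior with multinomial counts c, the posterior is Dirichlet(α + c) componentwise.
Subtract each count from the matching posterior parameter: 32−23=9, 3−2=1, 26−16=10, 26−15=11, 22−20=2, 24−19=5.

Dirichlet(9, 1, 10, 11, 2, 5)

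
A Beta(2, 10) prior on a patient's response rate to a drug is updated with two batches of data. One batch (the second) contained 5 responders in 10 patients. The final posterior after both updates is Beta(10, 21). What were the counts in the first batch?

Sequential conjugate updates are equivalent to a single update on the pooled data, so total successes = posterior α − prior α and total failures = posterior β − prior β.
Total across both batches: 10−2=8 responders, 21−10=11 non-responders.
Subtract the second batch: 8−5=3 responders and 11−5=6 non-responders.

3 responders and 6 non-responders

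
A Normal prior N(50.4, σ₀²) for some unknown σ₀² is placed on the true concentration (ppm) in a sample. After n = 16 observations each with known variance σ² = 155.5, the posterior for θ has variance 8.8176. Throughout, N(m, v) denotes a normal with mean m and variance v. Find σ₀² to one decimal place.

For the Normal–Normal model with known σ², precisions add: τ_n = τ₀ + n/σ².
So 1/σ₀² = 1/8.8176 − 16/155.5 = 0.113410 − 0.102894 = 0.010516.
Hence σ₀² = 1/0.010516 ≈ 95.1.

σ₀² = 95.1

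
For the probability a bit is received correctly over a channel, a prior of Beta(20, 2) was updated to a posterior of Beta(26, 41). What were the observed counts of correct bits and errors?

A Beta(a, b) prior with s successes and f failures in binomial data gives a Beta(a+s, b+f) posterior.
Match parameters: s=26−20=6, f=41−2=39.

6 correct bits and 39 errors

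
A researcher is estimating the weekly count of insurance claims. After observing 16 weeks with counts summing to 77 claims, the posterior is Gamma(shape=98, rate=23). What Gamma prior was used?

A Gamma(α, β) prior (rate parametrization) on a Poisson rate with n observations summing to S gives posterior Gamma(α+S, β+n).
So α = 98 − 77 = 21 and β = 23 − 16 = 7.

Gamma(shape=21, rate=7)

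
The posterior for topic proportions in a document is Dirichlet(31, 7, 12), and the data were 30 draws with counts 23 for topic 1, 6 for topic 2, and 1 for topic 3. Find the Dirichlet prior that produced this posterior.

Dirichlet(8, 1, 11)

For a Dirichlet(α) prior with multinomial counts c, the posterior is Dirichlet(α + c) componentwise.
Subtract each count from the matching posterior parameter: 31−23=8, 7−6=1, 12−1=11.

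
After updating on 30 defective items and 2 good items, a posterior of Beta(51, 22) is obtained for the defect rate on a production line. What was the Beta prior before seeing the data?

Beta is conjugate to the binomial likelihood: posterior = Beta(a+s, b+f).
So a = 51 − 30 = 21 and b = 22 − 2 = 20.

Beta(21, 20)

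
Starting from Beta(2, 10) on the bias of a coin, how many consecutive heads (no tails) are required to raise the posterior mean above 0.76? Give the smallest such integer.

After k heads and 0 tails the posterior is Beta(2+k, 10), with mean (2+k)/(2+10+k).
Set (2+k)/(12+k) > 0.76 and solve: k > (0.76·12 − 2)/(1 − 0.76) = 29.667.
The smallest integer exceeding 29.667 is 30, and checking k=30: (32)/(42) = 0.7619 > 0.76.

k = 30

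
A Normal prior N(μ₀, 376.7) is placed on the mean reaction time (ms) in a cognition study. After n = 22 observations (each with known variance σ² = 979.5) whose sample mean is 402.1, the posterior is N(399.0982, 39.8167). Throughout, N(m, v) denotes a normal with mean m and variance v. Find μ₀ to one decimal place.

μ₀ = 373.7

With known observation variance, the Normal–Normal posterior has precision τ_n = τ₀ + n/σ² and mean μ_n = (τ₀μ₀ + (n/σ²)x̄)/τ_n.
Here τ₀ = 1/376.7 = 0.002655 and τ_data = 22/979.5 = 0.022460, so τ_n = 0.025115.
Rearranging for μ₀: μ₀ = (μ_n·τ_n − τ_data·x̄)/τ₀ = (399.0982·0.025115 − 0.022460·402.1) / 0.002655 = 0.992185/0.002655 ≈ 373.7.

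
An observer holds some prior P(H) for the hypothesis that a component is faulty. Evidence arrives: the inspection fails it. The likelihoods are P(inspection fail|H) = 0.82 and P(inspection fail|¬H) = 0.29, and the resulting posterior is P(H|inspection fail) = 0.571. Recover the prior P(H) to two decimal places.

In odds form, posterior odds = prior odds × likelihood ratio, so prior odds = posterior odds ÷ LR.
Posterior odds = 0.571/(1−0.571) = 1.3310. LR = 0.82/0.29 = 2.8276.
Prior odds = 1.3310/2.8276 = 0.4707, so P(H) = 0.4707/(1+0.4707) ≈ 0.32.

P(H) = 0.32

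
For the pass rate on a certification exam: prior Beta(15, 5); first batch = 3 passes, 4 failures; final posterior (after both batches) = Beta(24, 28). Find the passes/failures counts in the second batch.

Because Beta–binomial updating is additive in the counts, the combined data contributed (α_post−α_prior, β_post−β_prior) successes and failures.
Total across both batches: 24−15=9 passes, 28−5=23 failures.
Subtract the first batch: 9−3=6 passes and 23−4=19 failures.

6 passes and 19 failures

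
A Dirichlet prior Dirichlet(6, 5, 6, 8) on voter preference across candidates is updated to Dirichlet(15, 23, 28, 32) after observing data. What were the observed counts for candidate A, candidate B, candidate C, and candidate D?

For a Dirichlet(α) prior with multinomial counts c, the posterior is Dirichlet(α + c) componentwise.
Counts are posterior − prior componentwise: 15−6=9, 23−5=18, 28−6=22, 32−8=24.

counts (9, 18, 22, 24)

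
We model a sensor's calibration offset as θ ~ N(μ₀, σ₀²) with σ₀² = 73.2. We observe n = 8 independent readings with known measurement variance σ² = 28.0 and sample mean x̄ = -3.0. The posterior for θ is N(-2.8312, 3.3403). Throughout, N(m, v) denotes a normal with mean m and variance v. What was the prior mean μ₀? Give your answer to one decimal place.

μ₀ = 0.7

The posterior mean is a precision-weighted average: μ_n = (τ₀μ₀ + τ_data·x̄)/(τ₀+τ_data), with τ₀=1/σ₀² and τ_data=n/σ².
Here τ₀ = 1/73.2 = 0.013661 and τ_data = 8/28.0 = 0.285714, so τ_n = 0.299375.
Rearranging for μ₀: μ₀ = (μ_n·τ_n − τ_data·x̄)/τ₀ = (-2.8312·0.299375 − 0.285714·-3.0) / 0.013661 = 0.009552/0.013661 ≈ 0.7.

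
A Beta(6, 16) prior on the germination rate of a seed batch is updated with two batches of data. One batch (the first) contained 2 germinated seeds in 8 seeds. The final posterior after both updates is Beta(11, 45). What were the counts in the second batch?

3 germinated seeds and 23 non-germinating seeds

Because Beta–binomial updating is additive in the counts, the combined data contributed (α_post−α_prior, β_post−β_prior) successes and failures.
Total across both batches: 11−6=5 germinated seeds, 45−16=29 non-germinating seeds.
Subtract the first batch: 5−2=3 germinated seeds and 29−6=23 non-germinating seeds.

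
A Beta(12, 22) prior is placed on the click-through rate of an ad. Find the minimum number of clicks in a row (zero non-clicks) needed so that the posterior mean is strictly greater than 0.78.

k = 67

After k clicks and 0 non-clicks the posterior is Beta(12+k, 22), with mean (12+k)/(12+22+k).
Set (12+k)/(34+k) > 0.78 and solve: k > (0.78·34 − 12)/(1 − 0.78) = 66.000.
The smallest integer exceeding 66.000 is 67, and checking k=67: (79)/(101) = 0.7822 > 0.78.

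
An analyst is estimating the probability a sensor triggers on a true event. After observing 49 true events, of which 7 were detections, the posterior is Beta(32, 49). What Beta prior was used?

Beta(25, 7)

Under Beta–binomial conjugacy the posterior parameters are (a+s, b+f).
Subtract the data counts: 32−7=25, 49−42=7.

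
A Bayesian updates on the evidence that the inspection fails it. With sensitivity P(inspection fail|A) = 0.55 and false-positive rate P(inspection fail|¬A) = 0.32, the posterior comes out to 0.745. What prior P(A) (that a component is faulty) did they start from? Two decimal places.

In odds form, posterior odds = prior odds × likelihood ratio, so prior odds = posterior odds ÷ LR.
Posterior odds = 0.745/(1−0.745) = 2.9216. LR = 0.55/0.32 = 1.7188.
Prior odds = 2.9216/1.7188 = 1.6998, so P(A) = 1.6998/(1+1.6998) ≈ 0.63.

P(A) = 0.63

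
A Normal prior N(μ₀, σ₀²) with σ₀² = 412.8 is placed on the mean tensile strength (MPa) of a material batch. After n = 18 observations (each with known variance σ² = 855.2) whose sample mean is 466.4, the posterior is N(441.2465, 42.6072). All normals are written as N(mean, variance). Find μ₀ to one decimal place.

With known observation variance, the Normal–Normal posterior has precision τ_n = τ₀ + n/σ² and mean μ_n = (τ₀μ₀ + (n/σ²)x̄)/τ_n.
Here τ₀ = 1/412.8 = 0.002422 and τ_data = 18/855.2 = 0.021048, so τ_n = 0.023470.
Rearranging for μ₀: μ₀ = (μ_n·τ_n − τ_data·x̄)/τ₀ = (441.2465·0.023470 − 0.021048·466.4) / 0.002422 = 0.539268/0.002422 ≈ 222.7.

μ₀ = 222.7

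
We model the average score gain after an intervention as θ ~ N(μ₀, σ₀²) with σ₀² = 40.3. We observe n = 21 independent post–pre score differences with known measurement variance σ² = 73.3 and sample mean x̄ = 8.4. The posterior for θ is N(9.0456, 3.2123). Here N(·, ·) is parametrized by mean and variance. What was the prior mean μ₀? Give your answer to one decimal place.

With known observation variance, the Normal–Normal posterior has precision τ_n = τ₀ + n/σ² and mean μ_n = (τ₀μ₀ + (n/σ²)x̄)/τ_n.
Here τ₀ = 1/40.3 = 0.024814 and τ_data = 21/73.3 = 0.286494, so τ_n = 0.311308.
Rearranging for μ₀: μ₀ = (μ_n·τ_n − τ_data·x̄)/τ₀ = (9.0456·0.311308 − 0.286494·8.4) / 0.024814 = 0.409418/0.024814 ≈ 16.5.

μ₀ = 16.5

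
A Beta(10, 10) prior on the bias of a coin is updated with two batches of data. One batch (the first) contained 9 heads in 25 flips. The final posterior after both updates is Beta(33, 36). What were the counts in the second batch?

14 heads and 10 tails

Sequential conjugate updates are equivalent to a single update on the pooled data, so total successes = posterior α − prior α and total failures = posterior β − prior β.
Total across both batches: 33−10=23 heads, 36−10=26 tails.
Subtract the first batch: 23−9=14 heads and 26−16=10 tails.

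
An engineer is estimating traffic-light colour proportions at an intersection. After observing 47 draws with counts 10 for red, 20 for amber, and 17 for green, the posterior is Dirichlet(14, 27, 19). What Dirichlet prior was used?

For a Dirichlet(α) prior with multinomial counts c, the posterior is Dirichlet(α + c) componentwise.
Subtract each count from the matching posterior parameter: 14−10=4, 27−20=7, 19−17=2.

Dirichlet(4, 7, 2)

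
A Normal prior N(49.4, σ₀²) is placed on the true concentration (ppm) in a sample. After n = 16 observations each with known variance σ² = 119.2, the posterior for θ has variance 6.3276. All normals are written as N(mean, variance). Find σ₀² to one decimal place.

Posterior precision equals prior precision plus data precision: 1/σ_n² = 1/σ₀² + n/σ².
So 1/σ₀² = 1/6.3276 − 16/119.2 = 0.158038 − 0.134228 = 0.023810.
Hence σ₀² = 1/0.023810 ≈ 42.0.

σ₀² = 42.0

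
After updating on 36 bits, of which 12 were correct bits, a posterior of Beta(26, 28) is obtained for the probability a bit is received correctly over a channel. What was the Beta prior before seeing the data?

Beta(14, 4)

A Beta(a, b) prior with s successes and f failures in binomial data gives a Beta(a+s, b+f) posterior.
So a = 26 − 12 = 14 and b = 28 − 24 = 4.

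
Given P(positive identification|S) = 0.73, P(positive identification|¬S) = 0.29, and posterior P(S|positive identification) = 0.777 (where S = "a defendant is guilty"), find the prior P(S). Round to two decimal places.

In odds form, posterior odds = prior odds × likelihood ratio, so prior odds = posterior odds ÷ LR.
Posterior odds = 0.777/(1−0.777) = 3.4843. LR = 0.73/0.29 = 2.5172.
Prior odds = 3.4843/2.5172 = 1.3842, so P(S) = 1.3842/(1+1.3842) ≈ 0.58.

P(S) = 0.58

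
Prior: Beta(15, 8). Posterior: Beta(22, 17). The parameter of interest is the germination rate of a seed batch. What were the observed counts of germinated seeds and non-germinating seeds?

Beta is conjugate to the binomial likelihood: posterior = Beta(a+s, b+f).
Match parameters: s=22−15=7, f=17−8=9.

7 germinated seeds and 9 non-germinating seeds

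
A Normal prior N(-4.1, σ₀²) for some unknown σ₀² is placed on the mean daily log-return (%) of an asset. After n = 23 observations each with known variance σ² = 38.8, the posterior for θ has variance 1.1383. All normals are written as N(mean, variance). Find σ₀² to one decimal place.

σ₀² = 3.5

Posterior precision equals prior precision plus data precision: 1/σ_n² = 1/σ₀² + n/σ².
So 1/σ₀² = 1/1.1383 − 23/38.8 = 0.878503 − 0.592784 = 0.285719.
Hence σ₀² = 1/0.285719 ≈ 3.5.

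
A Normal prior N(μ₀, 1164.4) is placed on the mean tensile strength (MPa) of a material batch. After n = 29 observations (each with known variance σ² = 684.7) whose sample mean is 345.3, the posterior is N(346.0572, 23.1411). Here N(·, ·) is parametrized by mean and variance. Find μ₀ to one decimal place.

μ₀ = 383.4

With known observation variance, the Normal–Normal posterior has precision τ_n = τ₀ + n/σ² and mean μ_n = (τ₀μ₀ + (n/σ²)x̄)/τ_n.
Here τ₀ = 1/1164.4 = 0.000859 and τ_data = 29/684.7 = 0.042354, so τ_n = 0.043213.
Rearranging for μ₀: μ₀ = (μ_n·τ_n − τ_data·x̄)/τ₀ = (346.0572·0.043213 − 0.042354·345.3) / 0.000859 = 0.329334/0.000859 ≈ 383.4.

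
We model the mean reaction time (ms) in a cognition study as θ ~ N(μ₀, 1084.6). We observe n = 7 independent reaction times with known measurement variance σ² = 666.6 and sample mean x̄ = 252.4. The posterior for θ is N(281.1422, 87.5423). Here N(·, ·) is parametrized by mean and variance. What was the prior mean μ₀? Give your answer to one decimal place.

The posterior mean is a precision-weighted average: μ_n = (τ₀μ₀ + τ_data·x̄)/(τ₀+τ_data), with τ₀=1/σ₀² and τ_data=n/σ².
Here τ₀ = 1/1084.6 = 0.000922 and τ_data = 7/666.6 = 0.010501, so τ_n = 0.011423.
Rearranging for μ₀: μ₀ = (μ_n·τ_n − τ_data·x̄)/τ₀ = (281.1422·0.011423 − 0.010501·252.4) / 0.000922 = 0.561035/0.000922 ≈ 608.5.

μ₀ = 608.5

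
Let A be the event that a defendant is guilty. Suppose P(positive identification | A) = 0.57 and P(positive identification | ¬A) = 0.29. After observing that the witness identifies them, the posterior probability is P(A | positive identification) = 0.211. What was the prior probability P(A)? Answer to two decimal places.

Bayes' rule in odds form gives O(A|E) = O(A)·[P(E|A)/P(E|¬A)], hence O(A) = O(A|E)/LR.
Posterior odds = 0.211/(1−0.211) = 0.2674. LR = 0.57/0.29 = 1.9655.
Prior odds = 0.2674/1.9655 = 0.1360, so P(A) = 0.1360/(1+0.1360) ≈ 0.12.

P(A) = 0.12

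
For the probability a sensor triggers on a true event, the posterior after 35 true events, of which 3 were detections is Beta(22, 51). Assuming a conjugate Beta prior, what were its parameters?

Beta(19, 19)

A Beta(α, β) prior with s successes and f failures in binomial data gives a Beta(α+s, β+f) posterior.
So α = 22 − 3 = 19 and β = 51 − 32 = 19.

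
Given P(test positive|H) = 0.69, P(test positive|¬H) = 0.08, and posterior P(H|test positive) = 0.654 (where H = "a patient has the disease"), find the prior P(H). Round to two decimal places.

P(H) = 0.18

In odds form, posterior odds = prior odds × likelihood ratio, so prior odds = posterior odds ÷ LR.
Posterior odds = 0.654/(1−0.654) = 1.8902. LR = 0.69/0.08 = 8.6250.
Prior odds = 1.8902/8.6250 = 0.2192, so P(H) = 0.2192/(1+0.2192) ≈ 0.18.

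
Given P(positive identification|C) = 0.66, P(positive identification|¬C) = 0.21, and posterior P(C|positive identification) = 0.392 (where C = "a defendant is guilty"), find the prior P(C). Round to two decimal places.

P(C) = 0.17

Bayes' rule in odds form gives O(C|E) = O(C)·[P(E|C)/P(E|¬C)], hence O(C) = O(C|E)/LR.
Posterior odds = 0.392/(1−0.392) = 0.6447. LR = 0.66/0.21 = 3.1429.
Prior odds = 0.6447/3.1429 = 0.2051, so P(C) = 0.2051/(1+0.2051) ≈ 0.17.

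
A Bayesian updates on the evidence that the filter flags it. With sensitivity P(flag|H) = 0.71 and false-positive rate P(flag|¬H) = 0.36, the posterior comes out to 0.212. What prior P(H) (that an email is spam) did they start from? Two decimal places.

Bayes' rule in odds form gives O(H|E) = O(H)·[P(E|H)/P(E|¬H)], hence O(H) = O(H|E)/LR.
Posterior odds = 0.212/(1−0.212) = 0.2690. LR = 0.71/0.36 = 1.9722.
Prior odds = 0.2690/1.9722 = 0.1364, so P(H) = 0.1364/(1+0.1364) ≈ 0.12.

P(H) = 0.12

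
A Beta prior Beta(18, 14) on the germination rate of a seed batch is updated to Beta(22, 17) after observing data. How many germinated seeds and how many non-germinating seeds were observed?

A Beta(α, β) prior with s successes and f failures in binomial data gives a Beta(α+s, β+f) posterior.
So s = 22 − 18 = 4 and f = 17 − 14 = 3.

4 germinated seeds and 3 non-germinating seeds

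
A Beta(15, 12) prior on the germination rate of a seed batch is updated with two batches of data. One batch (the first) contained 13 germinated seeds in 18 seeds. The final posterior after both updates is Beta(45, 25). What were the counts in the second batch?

Sequential conjugate updates are equivalent to a single update on the pooled data, so total successes = posterior α − prior α and total failures = posterior β − prior β.
Total across both batches: 45−15=30 germinated seeds, 25−12=13 non-germinating seeds.
Subtract the first batch: 30−13=17 germinated seeds and 13−5=8 non-germinating seeds.

17 germinated seeds and 8 non-germinating seeds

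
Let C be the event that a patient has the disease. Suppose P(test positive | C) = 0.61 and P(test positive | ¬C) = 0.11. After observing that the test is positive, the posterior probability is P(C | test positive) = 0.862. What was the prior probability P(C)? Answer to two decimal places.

Bayes' rule in odds form gives O(C|E) = O(C)·[P(E|C)/P(E|¬C)], hence O(C) = O(C|E)/LR.
Posterior odds = 0.862/(1−0.862) = 6.2464. LR = 0.61/0.11 = 5.5455.
Prior odds = 6.2464/5.5455 = 1.1264, so P(C) = 1.1264/(1+1.1264) ≈ 0.53.

P(C) = 0.53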